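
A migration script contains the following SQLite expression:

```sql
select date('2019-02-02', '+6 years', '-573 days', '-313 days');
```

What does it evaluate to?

Adding +6 years to 2019-02-02 gives 2025-02-02.
Applying '-573 days' to 2025-02-02: counting 573 days back gives 2023-07-10.
Applying '-313 days' to 2023-07-10: counting 313 days back gives 2022-08-31.

2022-08-31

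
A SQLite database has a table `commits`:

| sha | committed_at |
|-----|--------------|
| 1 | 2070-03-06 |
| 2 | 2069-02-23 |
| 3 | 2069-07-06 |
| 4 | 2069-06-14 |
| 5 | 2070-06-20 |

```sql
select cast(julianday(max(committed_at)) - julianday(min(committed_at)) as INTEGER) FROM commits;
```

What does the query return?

MIN = 2069-02-23, MAX = 2070-06-20.
5 days remain in February 2069 after the 23rd (28 − 23).
Full months from March 2069 through May 2070 contribute their day counts.
Then 20 days into June 2070.
Total: 5 + 31 + 30 + 31 + 30 + 31 + 31 + 30 + 31 + 30 + 31 + 31 + 28 + 31 + 30 + 31 + 20 = 482.

482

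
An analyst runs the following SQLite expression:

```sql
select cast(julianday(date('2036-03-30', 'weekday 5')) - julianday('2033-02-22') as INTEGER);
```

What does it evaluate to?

1137

`weekday 5` advances to the next Friday; 2036-03-30 is a Sunday, so it moves forward to 2036-04-04.
6 days remain in February 2033 after the 22nd (28 − 22).
Full months from March 2033 through March 2036 contribute their day counts.
Then 4 days into April 2036.
Total: 6 + 31 + 30 + 31 + 30 + 31 + 31 + 30 + 31 + 30 + 31 + 31 + 28 + 31 + 30 + 31 + 30 + 31 + 31 + 30 + 31 + 30 + 31 + 31 + 28 + 31 + 30 + 31 + 30 + 31 + 31 + 30 + 31 + 30 + 31 + 31 + 29 + 31 + 4 = 1137.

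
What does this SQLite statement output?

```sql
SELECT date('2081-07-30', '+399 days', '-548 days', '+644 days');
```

Applying '+399 days' to 2081-07-30: counting 399 days forward gives 2082-09-02.
Applying '-548 days' to 2082-09-02: counting 548 days back gives 2081-03-03.
Applying '+644 days' to 2081-03-03: counting 644 days forward gives 2082-12-07.

2082-12-07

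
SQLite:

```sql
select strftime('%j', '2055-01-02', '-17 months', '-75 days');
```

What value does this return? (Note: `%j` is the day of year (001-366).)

139

First apply '-17 months', '-75 days': 2055-01-02 → 2053-05-19.
Day-of-year for 2053-05-19: days since 2053-01-01 inclusive = 139, zero-padded to 139.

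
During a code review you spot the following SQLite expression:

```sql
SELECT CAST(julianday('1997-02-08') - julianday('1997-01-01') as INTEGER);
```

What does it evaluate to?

30 days remain in January 1997 after the 1st (31 − 1).
Then 8 days into February 1997.
Total: 30 + 8 = 38.

38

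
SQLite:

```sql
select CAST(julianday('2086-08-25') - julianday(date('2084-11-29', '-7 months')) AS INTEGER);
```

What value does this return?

848

Adding -7 months to 2084-11-29 gives 2084-04-29.
1 day remains in April 2084 after the 29th (30 − 29).
Full months from May 2084 through July 2086 contribute their day counts.
Then 25 days into August 2086.
Total: 1 + 31 + 30 + 31 + 31 + 30 + 31 + 30 + 31 + 31 + 28 + 31 + 30 + 31 + 30 + 31 + 31 + 30 + 31 + 30 + 31 + 31 + 28 + 31 + 30 + 31 + 30 + 31 + 25 = 848.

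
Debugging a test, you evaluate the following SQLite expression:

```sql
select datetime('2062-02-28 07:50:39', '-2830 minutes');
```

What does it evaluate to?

2062-02-26 08:40:39

2830 minutes = 47h 10m; -2830 minutes from 2062-02-28 07:50:39 is 2062-02-26 08:40:39 (crosses midnight).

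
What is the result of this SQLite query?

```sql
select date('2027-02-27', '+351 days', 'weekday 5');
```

2028-02-18

Applying '+351 days' to 2027-02-27: counting 351 days forward gives 2028-02-13.
`weekday 5` advances to the next Friday; 2028-02-13 is a Sunday, so it moves forward to 2028-02-18.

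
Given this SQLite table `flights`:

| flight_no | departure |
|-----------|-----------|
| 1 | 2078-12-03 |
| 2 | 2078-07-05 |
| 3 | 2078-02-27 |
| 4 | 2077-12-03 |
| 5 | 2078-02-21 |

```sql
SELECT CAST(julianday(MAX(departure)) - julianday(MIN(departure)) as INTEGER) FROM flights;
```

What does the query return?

365

MIN = 2077-12-03, MAX = 2078-12-03.
28 days remain in December 2077 after the 3rd (31 − 3).
Full months from January 2078 through November 2078 contribute their day counts.
Then 3 days into December 2078.
Total: 28 + 31 + 28 + 31 + 30 + 31 + 30 + 31 + 31 + 30 + 31 + 30 + 3 = 365.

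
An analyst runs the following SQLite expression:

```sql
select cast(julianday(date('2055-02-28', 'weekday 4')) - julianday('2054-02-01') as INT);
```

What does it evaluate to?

`weekday 4` advances to the next Thursday; 2055-02-28 is a Sunday, so it moves forward to 2055-03-04.
27 days remain in February 2054 after the 1st (28 − 1).
Full months from March 2054 through February 2055 contribute their day counts.
Then 4 days into March 2055.
Total: 27 + 31 + 30 + 31 + 30 + 31 + 31 + 30 + 31 + 30 + 31 + 31 + 28 + 4 = 396.

396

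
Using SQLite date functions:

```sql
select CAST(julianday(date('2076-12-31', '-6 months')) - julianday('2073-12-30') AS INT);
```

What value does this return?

914

Adding -6 months to 2076-12-31 targets 2076-06-31. June 2076 has only 30 days, so SQLite normalizes the 1-day overflow forward to 2076-07-01.
1 day remains in December 2073 after the 30th (31 − 30).
Full months from January 2074 through June 2076 contribute their day counts.
Then 1 day into July 2076.
Total: 1 + 31 + 28 + 31 + 30 + 31 + 30 + 31 + 31 + 30 + 31 + 30 + 31 + 31 + 28 + 31 + 30 + 31 + 30 + 31 + 31 + 30 + 31 + 30 + 31 + 31 + 29 + 31 + 30 + 31 + 30 + 1 = 914.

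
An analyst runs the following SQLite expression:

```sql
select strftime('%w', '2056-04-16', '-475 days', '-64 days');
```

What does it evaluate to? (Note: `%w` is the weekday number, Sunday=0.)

0

First apply '-475 days', '-64 days': 2056-04-16 → 2054-10-25.
2054-10-25 is a Sunday; with Sunday=0 that is 0.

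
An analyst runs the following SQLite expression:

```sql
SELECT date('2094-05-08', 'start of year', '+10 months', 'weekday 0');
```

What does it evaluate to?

2094-11-07

`start of year` rewinds 2094-05-08 to 2094-01-01.
Adding +10 months to 2094-01-01 gives 2094-11-01.
`weekday 0` advances to the next Sunday; 2094-11-01 is a Monday, so it moves forward to 2094-11-07.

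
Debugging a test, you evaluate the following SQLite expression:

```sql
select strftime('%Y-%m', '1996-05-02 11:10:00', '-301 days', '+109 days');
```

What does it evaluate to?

1995-10

First apply '-301 days', '+109 days': 1996-05-02 11:10:00 → 1995-10-23 11:10:00.
`%Y-%m` extracts the year-month: 1995-10.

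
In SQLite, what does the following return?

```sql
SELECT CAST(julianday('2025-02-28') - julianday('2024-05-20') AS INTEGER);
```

11 days remain in May 2024 after the 20th (31 − 20).
Full months from June 2024 through January 2025 contribute their day counts.
Then 28 days into February 2025.
Total: 11 + 30 + 31 + 31 + 30 + 31 + 30 + 31 + 31 + 28 = 284.

284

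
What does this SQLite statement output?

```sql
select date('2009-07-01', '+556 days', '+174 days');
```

Applying '+556 days' to 2009-07-01: counting 556 days forward gives 2011-01-08.
Applying '+174 days' to 2011-01-08: counting 174 days forward gives 2011-07-01.

2011-07-01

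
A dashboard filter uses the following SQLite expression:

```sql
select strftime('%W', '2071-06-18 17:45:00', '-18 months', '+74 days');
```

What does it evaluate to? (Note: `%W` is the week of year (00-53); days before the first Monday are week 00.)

First apply '-18 months', '+74 days': 2071-06-18 17:45:00 → 2070-03-02 17:45:00.
2070-03-02 is a Sunday. SQLite's %W counts Mondays since the year started; the result is 08.

08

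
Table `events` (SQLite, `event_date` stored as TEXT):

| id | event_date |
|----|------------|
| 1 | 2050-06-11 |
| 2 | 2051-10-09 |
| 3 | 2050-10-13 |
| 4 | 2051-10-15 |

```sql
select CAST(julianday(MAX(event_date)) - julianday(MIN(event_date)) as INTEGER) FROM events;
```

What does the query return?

491

MIN = 2050-06-11, MAX = 2051-10-15.
19 days remain in June 2050 after the 11th (30 − 11).
Full months from July 2050 through September 2051 contribute their day counts.
Then 15 days into October 2051.
Total: 19 + 31 + 31 + 30 + 31 + 30 + 31 + 31 + 28 + 31 + 30 + 31 + 30 + 31 + 31 + 30 + 15 = 491.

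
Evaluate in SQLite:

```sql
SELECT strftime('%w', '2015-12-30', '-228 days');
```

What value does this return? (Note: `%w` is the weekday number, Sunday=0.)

First apply '-228 days': 2015-12-30 → 2015-05-16.
2015-05-16 is a Saturday; with Sunday=0 that is 6.

6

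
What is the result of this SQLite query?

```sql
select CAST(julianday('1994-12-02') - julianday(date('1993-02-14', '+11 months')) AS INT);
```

Adding +11 months to 1993-02-14 gives 1994-01-14.
17 days remain in January 1994 after the 14th (31 − 14).
Full months from February 1994 through November 1994 contribute their day counts.
Then 2 days into December 1994.
Total: 17 + 28 + 31 + 30 + 31 + 30 + 31 + 31 + 30 + 31 + 30 + 2 = 322.

322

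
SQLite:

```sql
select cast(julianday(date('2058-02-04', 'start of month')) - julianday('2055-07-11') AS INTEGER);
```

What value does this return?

936

`start of month` rewinds 2058-02-04 to 2058-02-01.
20 days remain in July 2055 after the 11th (31 − 11).
Full months from August 2055 through January 2058 contribute their day counts.
Then 1 day into February 2058.
Total: 20 + 31 + 30 + 31 + 30 + 31 + 31 + 29 + 31 + 30 + 31 + 30 + 31 + 31 + 30 + 31 + 30 + 31 + 31 + 28 + 31 + 30 + 31 + 30 + 31 + 31 + 30 + 31 + 30 + 31 + 31 + 1 = 936.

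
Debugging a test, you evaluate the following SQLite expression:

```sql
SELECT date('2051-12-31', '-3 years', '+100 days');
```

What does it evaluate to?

Adding -3 years to 2051-12-31 gives 2048-12-31.
Applying '+100 days' to 2048-12-31: counting 100 days forward gives 2049-04-10.

2049-04-10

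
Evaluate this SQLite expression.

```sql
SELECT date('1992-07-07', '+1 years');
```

Adding +1 year to 1992-07-07 gives 1993-07-07.

1993-07-07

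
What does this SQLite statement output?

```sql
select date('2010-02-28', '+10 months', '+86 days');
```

Adding +10 months to 2010-02-28 gives 2010-12-28.
Applying '+86 days' to 2010-12-28: counting 86 days forward gives 2011-03-24.

2011-03-24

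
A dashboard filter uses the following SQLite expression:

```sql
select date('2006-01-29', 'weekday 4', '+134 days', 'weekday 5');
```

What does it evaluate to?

2006-06-16

`weekday 4` advances to the next Thursday; 2006-01-29 is a Sunday, so it moves forward to 2006-02-02.
Applying '+134 days' to 2006-02-02: counting 134 days forward gives 2006-06-16.
`weekday 5` advances to the next Friday; 2006-06-16 is already a Friday, so it stays at 2006-06-16.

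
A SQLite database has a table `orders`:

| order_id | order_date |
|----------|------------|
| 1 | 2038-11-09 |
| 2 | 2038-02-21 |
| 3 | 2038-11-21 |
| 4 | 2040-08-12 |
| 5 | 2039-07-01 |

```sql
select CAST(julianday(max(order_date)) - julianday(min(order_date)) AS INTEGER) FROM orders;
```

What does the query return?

MIN = 2038-02-21, MAX = 2040-08-12.
7 days remain in February 2038 after the 21st (28 − 21).
Full months from March 2038 through July 2040 contribute their day counts.
Then 12 days into August 2040.
Total: 7 + 31 + 30 + 31 + 30 + 31 + 31 + 30 + 31 + 30 + 31 + 31 + 28 + 31 + 30 + 31 + 30 + 31 + 31 + 30 + 31 + 30 + 31 + 31 + 29 + 31 + 30 + 31 + 30 + 31 + 12 = 903.

903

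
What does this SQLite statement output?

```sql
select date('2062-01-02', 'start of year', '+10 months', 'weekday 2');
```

2062-11-07

`start of year` rewinds 2062-01-02 to 2062-01-01.
Adding +10 months to 2062-01-01 gives 2062-11-01.
`weekday 2` advances to the next Tuesday; 2062-11-01 is a Wednesday, so it moves forward to 2062-11-07.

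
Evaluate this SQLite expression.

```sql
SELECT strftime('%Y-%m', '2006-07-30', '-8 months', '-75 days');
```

First apply '-8 months', '-75 days': 2006-07-30 → 2005-09-16.
`%Y-%m` extracts the year-month: 2005-09.

2005-09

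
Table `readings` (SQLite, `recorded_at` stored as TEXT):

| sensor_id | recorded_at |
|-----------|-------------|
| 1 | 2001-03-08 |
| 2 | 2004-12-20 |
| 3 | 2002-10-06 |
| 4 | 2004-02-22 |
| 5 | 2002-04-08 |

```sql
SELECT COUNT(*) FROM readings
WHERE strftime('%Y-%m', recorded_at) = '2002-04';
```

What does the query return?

1

Rows with year-month 2002-04: 2002-04-08 → 1.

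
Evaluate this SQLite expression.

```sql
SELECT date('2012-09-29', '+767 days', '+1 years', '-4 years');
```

Applying '+767 days' to 2012-09-29: counting 767 days forward gives 2014-11-05.
Adding +1 year to 2014-11-05 gives 2015-11-05.
Adding -4 years to 2015-11-05 gives 2011-11-05.

2011-11-05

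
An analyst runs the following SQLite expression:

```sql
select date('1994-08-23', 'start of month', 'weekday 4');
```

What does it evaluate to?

`start of month` rewinds 1994-08-23 to 1994-08-01.
`weekday 4` advances to the next Thursday; 1994-08-01 is a Monday, so it moves forward to 1994-08-04.

1994-08-04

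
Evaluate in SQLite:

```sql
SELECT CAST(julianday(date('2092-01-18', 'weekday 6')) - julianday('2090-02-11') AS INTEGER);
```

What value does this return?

707

`weekday 6` advances to the next Saturday; 2092-01-18 is a Friday, so it moves forward to 2092-01-19.
17 days remain in February 2090 after the 11th (28 − 11).
Full months from March 2090 through December 2091 contribute their day counts.
Then 19 days into January 2092.
Total: 17 + 31 + 30 + 31 + 30 + 31 + 31 + 30 + 31 + 30 + 31 + 31 + 28 + 31 + 30 + 31 + 30 + 31 + 31 + 30 + 31 + 30 + 31 + 19 = 707.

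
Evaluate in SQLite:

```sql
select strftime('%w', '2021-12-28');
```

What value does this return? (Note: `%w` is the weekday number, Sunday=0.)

2

2021-12-28 is a Tuesday; with Sunday=0 that is 2.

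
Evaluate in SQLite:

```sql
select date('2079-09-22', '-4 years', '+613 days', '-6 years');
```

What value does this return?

Adding -4 years to 2079-09-22 gives 2075-09-22.
Applying '+613 days' to 2075-09-22: counting 613 days forward gives 2077-05-27.
Adding -6 years to 2077-05-27 gives 2071-05-27.

2071-05-27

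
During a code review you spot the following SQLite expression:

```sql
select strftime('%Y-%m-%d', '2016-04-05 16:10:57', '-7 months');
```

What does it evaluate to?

First apply '-7 months': 2016-04-05 16:10:57 → 2015-09-05 16:10:57.
`%Y-%m-%d` extracts the ISO date: 2015-09-05.

2015-09-05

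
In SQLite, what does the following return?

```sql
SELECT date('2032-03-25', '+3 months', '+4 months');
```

2032-10-25

Adding +3 months to 2032-03-25 gives 2032-06-25.
Adding +4 months to 2032-06-25 gives 2032-10-25.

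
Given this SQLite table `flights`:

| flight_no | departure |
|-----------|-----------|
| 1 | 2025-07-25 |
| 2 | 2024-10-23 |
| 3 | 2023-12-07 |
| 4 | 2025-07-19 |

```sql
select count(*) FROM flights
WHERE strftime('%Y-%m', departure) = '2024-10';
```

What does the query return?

Rows with year-month 2024-10: 2024-10-23 → 1.

1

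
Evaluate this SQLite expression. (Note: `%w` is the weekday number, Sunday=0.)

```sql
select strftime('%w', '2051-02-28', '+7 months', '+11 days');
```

1

First apply '+7 months', '+11 days': 2051-02-28 → 2051-10-09.
2051-10-09 is a Monday; with Sunday=0 that is 1.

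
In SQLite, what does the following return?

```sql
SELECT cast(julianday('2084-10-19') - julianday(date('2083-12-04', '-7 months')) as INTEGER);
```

534

Adding -7 months to 2083-12-04 gives 2083-05-04.
27 days remain in May 2083 after the 4th (31 − 4).
Full months from June 2083 through September 2084 contribute their day counts.
Then 19 days into October 2084.
Total: 27 + 30 + 31 + 31 + 30 + 31 + 30 + 31 + 31 + 29 + 31 + 30 + 31 + 30 + 31 + 31 + 30 + 19 = 534.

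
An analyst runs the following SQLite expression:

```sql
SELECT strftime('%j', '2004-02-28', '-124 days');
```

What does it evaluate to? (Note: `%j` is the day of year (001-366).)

First apply '-124 days': 2004-02-28 → 2003-10-27.
Day-of-year for 2003-10-27: days since 2003-01-01 inclusive = 300, zero-padded to 300.

300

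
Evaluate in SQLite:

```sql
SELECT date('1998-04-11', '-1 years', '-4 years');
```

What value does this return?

Adding -1 year to 1998-04-11 gives 1997-04-11.
Adding -4 years to 1997-04-11 gives 1993-04-11.

1993-04-11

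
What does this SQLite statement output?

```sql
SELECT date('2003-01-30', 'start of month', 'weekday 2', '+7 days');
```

2003-01-14

`start of month` rewinds 2003-01-30 to 2003-01-01.
`weekday 2` advances to the next Tuesday; 2003-01-01 is a Wednesday, so it moves forward to 2003-01-07.
Advancing 7 more days within January lands on 2003-01-14.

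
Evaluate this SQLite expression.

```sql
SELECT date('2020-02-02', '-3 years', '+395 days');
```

Adding -3 years to 2020-02-02 gives 2017-02-02.
Applying '+395 days' to 2017-02-02: counting 395 days forward gives 2018-03-04.

2018-03-04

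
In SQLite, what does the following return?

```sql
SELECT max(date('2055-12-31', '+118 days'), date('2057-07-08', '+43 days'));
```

2057-08-20

date('2055-12-31', '+118 days') → 2056-04-27.
date('2057-07-08', '+43 days') → 2057-08-20.
Later of the two is 2057-08-20.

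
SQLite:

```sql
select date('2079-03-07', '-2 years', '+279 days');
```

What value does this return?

Adding -2 years to 2079-03-07 gives 2077-03-07.
Applying '+279 days' to 2077-03-07: counting 279 days forward gives 2077-12-11.

2077-12-11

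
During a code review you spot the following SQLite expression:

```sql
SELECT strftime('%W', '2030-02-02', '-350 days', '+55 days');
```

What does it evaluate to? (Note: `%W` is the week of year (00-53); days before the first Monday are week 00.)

15

First apply '-350 days', '+55 days': 2030-02-02 → 2029-04-13.
2029-04-13 is a Friday. SQLite's %W counts Mondays since the year started; the result is 15.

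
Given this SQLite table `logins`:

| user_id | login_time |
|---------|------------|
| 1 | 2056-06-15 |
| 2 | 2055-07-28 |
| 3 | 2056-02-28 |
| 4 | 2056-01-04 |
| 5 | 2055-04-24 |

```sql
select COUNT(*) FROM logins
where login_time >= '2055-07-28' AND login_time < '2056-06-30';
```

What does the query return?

4

Rows in [2055-07-28, 2056-06-30): 2056-06-15, 2055-07-28, 2056-02-28, 2056-01-04 → 4 rows.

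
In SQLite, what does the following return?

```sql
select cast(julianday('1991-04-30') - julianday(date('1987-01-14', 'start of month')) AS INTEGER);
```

`start of month` rewinds 1987-01-14 to 1987-01-01.
30 days remain in January 1987 after the 1st (31 − 1).
Full months from February 1987 through March 1991 contribute their day counts.
Then 30 days into April 1991.
Total: 30 + 28 + 31 + 30 + 31 + 30 + 31 + 31 + 30 + 31 + 30 + 31 + 31 + 29 + 31 + 30 + 31 + 30 + 31 + 31 + 30 + 31 + 30 + 31 + 31 + 28 + 31 + 30 + 31 + 30 + 31 + 31 + 30 + 31 + 30 + 31 + 31 + 28 + 31 + 30 + 31 + 30 + 31 + 31 + 30 + 31 + 30 + 31 + 31 + 28 + 31 + 30 = 1580.

1580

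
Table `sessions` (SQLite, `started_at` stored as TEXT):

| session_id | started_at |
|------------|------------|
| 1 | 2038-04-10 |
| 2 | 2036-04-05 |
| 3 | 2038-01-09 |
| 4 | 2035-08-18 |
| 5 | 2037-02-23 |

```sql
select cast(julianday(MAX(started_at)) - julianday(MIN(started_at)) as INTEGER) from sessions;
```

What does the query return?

MIN = 2035-08-18, MAX = 2038-04-10.
13 days remain in August 2035 after the 18th (31 − 18).
Full months from September 2035 through March 2038 contribute their day counts.
Then 10 days into April 2038.
Total: 13 + 30 + 31 + 30 + 31 + 31 + 29 + 31 + 30 + 31 + 30 + 31 + 31 + 30 + 31 + 30 + 31 + 31 + 28 + 31 + 30 + 31 + 30 + 31 + 31 + 30 + 31 + 30 + 31 + 31 + 28 + 31 + 10 = 966.

966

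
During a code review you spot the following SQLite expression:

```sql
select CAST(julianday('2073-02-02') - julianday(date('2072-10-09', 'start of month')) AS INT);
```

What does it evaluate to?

124

`start of month` rewinds 2072-10-09 to 2072-10-01.
30 days remain in October 2072 after the 1st (31 − 1).
November 2072: 30 days.
December 2072: 31 days.
January 2073: 31 days.
Then 2 days into February 2073.
Total: 30 + 30 + 31 + 31 + 2 = 124.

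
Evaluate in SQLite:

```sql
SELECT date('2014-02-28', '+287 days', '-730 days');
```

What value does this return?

Applying '+287 days' to 2014-02-28: counting 287 days forward gives 2014-12-12.
Applying '-730 days' to 2014-12-12: counting 730 days back gives 2012-12-12.

2012-12-12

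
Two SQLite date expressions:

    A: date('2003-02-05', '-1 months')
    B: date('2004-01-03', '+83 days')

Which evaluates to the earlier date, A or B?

A = 2003-01-05.
B = 2004-03-26.
A is earlier.

A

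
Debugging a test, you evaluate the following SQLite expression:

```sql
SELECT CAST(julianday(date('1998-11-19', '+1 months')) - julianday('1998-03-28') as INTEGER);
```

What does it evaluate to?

266

Adding +1 month to 1998-11-19 gives 1998-12-19.
3 days remain in March 1998 after the 28th (31 − 28).
Full months from April 1998 through November 1998 contribute their day counts.
Then 19 days into December 1998.
Total: 3 + 30 + 31 + 30 + 31 + 31 + 30 + 31 + 30 + 19 = 266.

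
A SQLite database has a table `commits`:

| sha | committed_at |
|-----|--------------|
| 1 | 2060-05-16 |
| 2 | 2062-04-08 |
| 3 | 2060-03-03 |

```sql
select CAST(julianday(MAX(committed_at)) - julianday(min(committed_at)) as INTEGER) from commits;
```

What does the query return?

MIN = 2060-03-03, MAX = 2062-04-08.
28 days remain in March 2060 after the 3rd (31 − 3).
Full months from April 2060 through March 2062 contribute their day counts.
Then 8 days into April 2062.
Total: 28 + 30 + 31 + 30 + 31 + 31 + 30 + 31 + 30 + 31 + 31 + 28 + 31 + 30 + 31 + 30 + 31 + 31 + 30 + 31 + 30 + 31 + 31 + 28 + 31 + 8 = 766.

766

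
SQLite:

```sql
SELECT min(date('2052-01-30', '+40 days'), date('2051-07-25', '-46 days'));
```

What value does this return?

date('2052-01-30', '+40 days') → 2052-03-10.
date('2051-07-25', '-46 days') → 2051-06-09.
Earlier of the two is 2051-06-09.

2051-06-09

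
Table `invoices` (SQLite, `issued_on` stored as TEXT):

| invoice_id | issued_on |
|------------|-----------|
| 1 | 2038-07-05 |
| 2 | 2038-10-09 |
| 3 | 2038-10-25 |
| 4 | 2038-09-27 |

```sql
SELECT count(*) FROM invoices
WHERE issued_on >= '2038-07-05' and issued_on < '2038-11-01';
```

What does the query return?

Rows in [2038-07-05, 2038-11-01): 2038-07-05, 2038-10-09, 2038-10-25, 2038-09-27 → 4 rows.

4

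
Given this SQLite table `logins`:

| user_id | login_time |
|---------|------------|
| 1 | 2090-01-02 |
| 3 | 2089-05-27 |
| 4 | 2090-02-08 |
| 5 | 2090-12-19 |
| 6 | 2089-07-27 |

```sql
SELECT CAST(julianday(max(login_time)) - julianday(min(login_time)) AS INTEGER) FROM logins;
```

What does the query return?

MIN = 2089-05-27, MAX = 2090-12-19.
4 days remain in May 2089 after the 27th (31 − 27).
Full months from June 2089 through November 2090 contribute their day counts.
Then 19 days into December 2090.
Total: 4 + 30 + 31 + 31 + 30 + 31 + 30 + 31 + 31 + 28 + 31 + 30 + 31 + 30 + 31 + 31 + 30 + 31 + 30 + 19 = 571.

571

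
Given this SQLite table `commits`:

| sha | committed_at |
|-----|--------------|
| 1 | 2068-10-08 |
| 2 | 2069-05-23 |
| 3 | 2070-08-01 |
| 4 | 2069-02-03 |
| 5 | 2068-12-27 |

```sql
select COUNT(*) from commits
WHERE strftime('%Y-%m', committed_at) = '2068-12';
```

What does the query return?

1

Rows with year-month 2068-12: 2068-12-27 → 1.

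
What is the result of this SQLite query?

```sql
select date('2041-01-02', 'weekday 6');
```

2041-01-05

`weekday 6` advances to the next Saturday; 2041-01-02 is a Wednesday, so it moves forward to 2041-01-05.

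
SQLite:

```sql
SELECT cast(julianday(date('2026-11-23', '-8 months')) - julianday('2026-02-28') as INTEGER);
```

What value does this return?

Adding -8 months to 2026-11-23 gives 2026-03-23.
0 days remain in February 2026 after the 28th (28 − 28).
Then 23 days into March 2026.
Total: 0 + 23 = 23.

23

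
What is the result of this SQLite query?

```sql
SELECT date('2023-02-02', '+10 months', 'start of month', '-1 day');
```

Adding +10 months to 2023-02-02 gives 2023-12-02.
`start of month` rewinds 2023-12-02 to 2023-12-01.
Going back 1 day from 2023-12-01 reaches 2023-11-30 (last day of November, 30 days).

2023-11-30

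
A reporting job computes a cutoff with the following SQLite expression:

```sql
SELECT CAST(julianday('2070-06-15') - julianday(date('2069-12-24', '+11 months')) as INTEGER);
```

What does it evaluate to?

-162

Adding +11 months to 2069-12-24 gives 2070-11-24.
15 days remain in June 2070 after the 15th (30 − 15).
July 2070: 31 days.
August 2070: 31 days.
September 2070: 30 days.
October 2070: 31 days.
Then 24 days into November 2070.
Total: 15 + 31 + 31 + 30 + 31 + 24 = 162.
The subtraction is earlier − later, so the result is −162 → -162.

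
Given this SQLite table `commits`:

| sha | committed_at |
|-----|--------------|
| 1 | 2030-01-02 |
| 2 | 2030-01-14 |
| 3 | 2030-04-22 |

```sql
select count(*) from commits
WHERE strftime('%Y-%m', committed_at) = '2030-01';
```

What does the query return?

2

Rows with year-month 2030-01: 2030-01-02, 2030-01-14 → 2.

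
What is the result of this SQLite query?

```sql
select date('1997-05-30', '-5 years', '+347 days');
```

1993-05-12

Adding -5 years to 1997-05-30 gives 1992-05-30.
Applying '+347 days' to 1992-05-30: counting 347 days forward gives 1993-05-12.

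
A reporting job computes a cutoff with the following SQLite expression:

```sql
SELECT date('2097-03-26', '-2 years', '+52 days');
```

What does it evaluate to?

Adding -2 years to 2097-03-26 gives 2095-03-26.
Applying '+52 days' to 2095-03-26: counting 52 days forward gives 2095-05-17.

2095-05-17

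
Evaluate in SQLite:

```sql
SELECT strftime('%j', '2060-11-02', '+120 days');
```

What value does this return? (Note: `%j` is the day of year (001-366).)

First apply '+120 days': 2060-11-02 → 2061-03-02.
Day-of-year for 2061-03-02: days since 2061-01-01 inclusive = 61, zero-padded to 061.

061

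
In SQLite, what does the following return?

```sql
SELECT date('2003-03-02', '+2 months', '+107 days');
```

Adding +2 months to 2003-03-02 gives 2003-05-02.
Applying '+107 days' to 2003-05-02: counting 107 days forward gives 2003-08-17.

2003-08-17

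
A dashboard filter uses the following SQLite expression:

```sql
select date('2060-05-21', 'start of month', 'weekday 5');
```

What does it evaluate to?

2060-05-07

`start of month` rewinds 2060-05-21 to 2060-05-01.
`weekday 5` advances to the next Friday; 2060-05-01 is a Saturday, so it moves forward to 2060-05-07.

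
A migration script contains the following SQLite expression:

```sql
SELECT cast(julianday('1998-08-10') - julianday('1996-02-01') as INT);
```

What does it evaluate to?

28 days remain in February 1996 after the 1st (29 − 1).
Full months from March 1996 through July 1998 contribute their day counts.
Then 10 days into August 1998.
Total: 28 + 31 + 30 + 31 + 30 + 31 + 31 + 30 + 31 + 30 + 31 + 31 + 28 + 31 + 30 + 31 + 30 + 31 + 31 + 30 + 31 + 30 + 31 + 31 + 28 + 31 + 30 + 31 + 30 + 31 + 10 = 921.

921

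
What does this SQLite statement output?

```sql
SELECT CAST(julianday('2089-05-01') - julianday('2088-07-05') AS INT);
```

300

26 days remain in July 2088 after the 5th (31 − 5).
Full months from August 2088 through April 2089 contribute their day counts.
Then 1 day into May 2089.
Total: 26 + 31 + 30 + 31 + 30 + 31 + 31 + 28 + 31 + 30 + 1 = 300.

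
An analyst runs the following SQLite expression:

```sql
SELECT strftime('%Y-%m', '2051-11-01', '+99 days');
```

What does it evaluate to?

First apply '+99 days': 2051-11-01 → 2052-02-08.
`%Y-%m` extracts the year-month: 2052-02.

2052-02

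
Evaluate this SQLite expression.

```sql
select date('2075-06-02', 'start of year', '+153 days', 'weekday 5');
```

2075-06-07

`start of year` rewinds 2075-06-02 to 2075-01-01.
Applying '+153 days' to 2075-01-01: counting 153 days forward gives 2075-06-03.
`weekday 5` advances to the next Friday; 2075-06-03 is a Monday, so it moves forward to 2075-06-07.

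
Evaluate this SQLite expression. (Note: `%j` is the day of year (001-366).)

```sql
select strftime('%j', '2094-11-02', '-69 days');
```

First apply '-69 days': 2094-11-02 → 2094-08-25.
Day-of-year for 2094-08-25: days since 2094-01-01 inclusive = 237, zero-padded to 237.

237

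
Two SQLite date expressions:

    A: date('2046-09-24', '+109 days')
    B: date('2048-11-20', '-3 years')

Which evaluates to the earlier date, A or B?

B

A = 2047-01-11.
B = 2045-11-20.
B is earlier.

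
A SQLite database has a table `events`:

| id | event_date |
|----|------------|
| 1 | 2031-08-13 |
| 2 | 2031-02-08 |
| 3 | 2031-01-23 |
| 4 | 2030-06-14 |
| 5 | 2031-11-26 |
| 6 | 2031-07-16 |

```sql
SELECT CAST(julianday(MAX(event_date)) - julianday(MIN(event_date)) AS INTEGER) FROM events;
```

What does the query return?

MIN = 2030-06-14, MAX = 2031-11-26.
16 days remain in June 2030 after the 14th (30 − 14).
Full months from July 2030 through October 2031 contribute their day counts.
Then 26 days into November 2031.
Total: 16 + 31 + 31 + 30 + 31 + 30 + 31 + 31 + 28 + 31 + 30 + 31 + 30 + 31 + 31 + 30 + 31 + 26 = 530.

530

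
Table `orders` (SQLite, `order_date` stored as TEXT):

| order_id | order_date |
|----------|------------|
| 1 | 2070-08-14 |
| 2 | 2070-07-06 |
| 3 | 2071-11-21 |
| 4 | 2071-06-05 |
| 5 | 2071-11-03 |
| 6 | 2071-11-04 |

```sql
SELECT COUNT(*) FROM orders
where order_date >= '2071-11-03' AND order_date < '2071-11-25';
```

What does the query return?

3

Rows in [2071-11-03, 2071-11-25): 2071-11-21, 2071-11-03, 2071-11-04 → 3 rows.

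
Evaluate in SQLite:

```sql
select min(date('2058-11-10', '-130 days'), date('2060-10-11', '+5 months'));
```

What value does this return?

date('2058-11-10', '-130 days') → 2058-07-03.
date('2060-10-11', '+5 months') → 2061-03-11.
Earlier of the two is 2058-07-03.

2058-07-03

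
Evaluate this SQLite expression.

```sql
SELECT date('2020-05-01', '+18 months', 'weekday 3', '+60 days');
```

Adding +18 months to 2020-05-01 gives 2021-11-01.
`weekday 3` advances to the next Wednesday; 2021-11-01 is a Monday, so it moves forward to 2021-11-03.
Applying '+60 days' to 2021-11-03: counting 60 days forward gives 2022-01-02.

2022-01-02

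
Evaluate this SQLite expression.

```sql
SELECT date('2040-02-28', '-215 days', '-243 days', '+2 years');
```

2040-11-27

Applying '-215 days' to 2040-02-28: counting 215 days back gives 2039-07-28.
Applying '-243 days' to 2039-07-28: counting 243 days back gives 2038-11-27.
Adding +2 years to 2038-11-27 gives 2040-11-27.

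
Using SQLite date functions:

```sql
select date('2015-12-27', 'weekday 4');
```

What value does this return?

2015-12-31

`weekday 4` advances to the next Thursday; 2015-12-27 is a Sunday, so it moves forward to 2015-12-31.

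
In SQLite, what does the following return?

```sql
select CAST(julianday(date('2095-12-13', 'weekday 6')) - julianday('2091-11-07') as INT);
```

`weekday 6` advances to the next Saturday; 2095-12-13 is a Tuesday, so it moves forward to 2095-12-17.
23 days remain in November 2091 after the 7th (30 − 7).
Full months from December 2091 through November 2095 contribute their day counts.
Then 17 days into December 2095.
Total: 23 + 31 + 31 + 29 + 31 + 30 + 31 + 30 + 31 + 31 + 30 + 31 + 30 + 31 + 31 + 28 + 31 + 30 + 31 + 30 + 31 + 31 + 30 + 31 + 30 + 31 + 31 + 28 + 31 + 30 + 31 + 30 + 31 + 31 + 30 + 31 + 30 + 31 + 31 + 28 + 31 + 30 + 31 + 30 + 31 + 31 + 30 + 31 + 30 + 17 = 1501.

1501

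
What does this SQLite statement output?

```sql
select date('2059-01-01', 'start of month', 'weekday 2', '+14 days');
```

2059-01-21

`start of month` rewinds 2059-01-01 to 2059-01-01.
`weekday 2` advances to the next Tuesday; 2059-01-01 is a Wednesday, so it moves forward to 2059-01-07.
Advancing 14 more days within January lands on 2059-01-21.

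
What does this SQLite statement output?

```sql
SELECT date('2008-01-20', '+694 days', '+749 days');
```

2012-01-02

Applying '+694 days' to 2008-01-20: counting 694 days forward gives 2009-12-14.
Applying '+749 days' to 2009-12-14: counting 749 days forward gives 2012-01-02.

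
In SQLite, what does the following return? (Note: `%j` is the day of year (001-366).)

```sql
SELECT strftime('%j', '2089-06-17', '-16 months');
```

First apply '-16 months': 2089-06-17 → 2088-02-17.
Day-of-year for 2088-02-17: days since 2088-01-01 inclusive = 48, zero-padded to 048.

048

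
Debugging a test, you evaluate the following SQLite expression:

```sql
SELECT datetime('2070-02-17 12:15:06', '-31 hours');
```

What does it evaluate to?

2070-02-16 05:15:06

-31 hours from 2070-02-17 12:15:06 is 2070-02-16 05:15:06 (crosses midnight).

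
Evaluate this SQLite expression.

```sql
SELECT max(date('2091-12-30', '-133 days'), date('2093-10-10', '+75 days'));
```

date('2091-12-30', '-133 days') → 2091-08-19.
date('2093-10-10', '+75 days') → 2093-12-24.
Later of the two is 2093-12-24.

2093-12-24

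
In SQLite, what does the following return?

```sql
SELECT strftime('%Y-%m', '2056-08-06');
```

2056-08

`%Y-%m` extracts the year-month: 2056-08.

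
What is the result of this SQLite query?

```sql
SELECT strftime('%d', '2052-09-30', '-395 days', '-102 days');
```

First apply '-395 days', '-102 days': 2052-09-30 → 2051-05-22.
`%d` extracts the 2-digit day of month: 22.

22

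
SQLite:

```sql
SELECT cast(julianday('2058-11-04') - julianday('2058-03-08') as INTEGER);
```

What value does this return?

241

23 days remain in March 2058 after the 8th (31 − 8).
Full months from April 2058 through October 2058 contribute their day counts.
Then 4 days into November 2058.
Total: 23 + 30 + 31 + 30 + 31 + 31 + 30 + 31 + 4 = 241.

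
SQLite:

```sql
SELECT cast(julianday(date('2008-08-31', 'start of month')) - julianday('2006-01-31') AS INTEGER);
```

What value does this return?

913

`start of month` rewinds 2008-08-31 to 2008-08-01.
0 days remain in January 2006 after the 31st (31 − 31).
Full months from February 2006 through July 2008 contribute their day counts.
Then 1 day into August 2008.
Total: 0 + 28 + 31 + 30 + 31 + 30 + 31 + 31 + 30 + 31 + 30 + 31 + 31 + 28 + 31 + 30 + 31 + 30 + 31 + 31 + 30 + 31 + 30 + 31 + 31 + 29 + 31 + 30 + 31 + 30 + 31 + 1 = 913.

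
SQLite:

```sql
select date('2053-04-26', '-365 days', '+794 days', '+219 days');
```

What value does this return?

2055-02-03

Applying '-365 days' to 2053-04-26: counting 365 days back gives 2052-04-26.
Applying '+794 days' to 2052-04-26: counting 794 days forward gives 2054-06-29.
Applying '+219 days' to 2054-06-29: counting 219 days forward gives 2055-02-03.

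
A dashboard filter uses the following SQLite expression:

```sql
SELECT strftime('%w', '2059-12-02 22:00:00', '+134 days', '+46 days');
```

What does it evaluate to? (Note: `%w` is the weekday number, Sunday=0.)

0

First apply '+134 days', '+46 days': 2059-12-02 22:00:00 → 2060-05-30 22:00:00.
2060-05-30 is a Sunday; with Sunday=0 that is 0.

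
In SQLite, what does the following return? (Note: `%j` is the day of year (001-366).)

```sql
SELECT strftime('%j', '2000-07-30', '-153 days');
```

First apply '-153 days': 2000-07-30 → 2000-02-28.
Day-of-year for 2000-02-28: days since 2000-01-01 inclusive = 59, zero-padded to 059.

059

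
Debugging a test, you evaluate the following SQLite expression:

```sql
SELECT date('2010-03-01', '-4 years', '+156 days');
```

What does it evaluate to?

Adding -4 years to 2010-03-01 gives 2006-03-01.
Applying '+156 days' to 2006-03-01: counting 156 days forward gives 2006-08-04.

2006-08-04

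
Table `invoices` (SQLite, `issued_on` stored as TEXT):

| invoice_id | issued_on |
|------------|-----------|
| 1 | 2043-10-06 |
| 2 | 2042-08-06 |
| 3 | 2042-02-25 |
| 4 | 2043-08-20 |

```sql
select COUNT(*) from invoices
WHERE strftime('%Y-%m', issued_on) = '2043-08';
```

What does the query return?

1

Rows with year-month 2043-08: 2043-08-20 → 1.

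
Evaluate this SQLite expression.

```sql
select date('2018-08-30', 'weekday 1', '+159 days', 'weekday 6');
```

2019-02-09

`weekday 1` advances to the next Monday; 2018-08-30 is a Thursday, so it moves forward to 2018-09-03.
Applying '+159 days' to 2018-09-03: counting 159 days forward gives 2019-02-09.
`weekday 6` advances to the next Saturday; 2019-02-09 is already a Saturday, so it stays at 2019-02-09.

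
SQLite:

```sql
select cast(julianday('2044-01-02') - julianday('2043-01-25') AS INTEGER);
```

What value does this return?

342

6 days remain in January 2043 after the 25th (31 − 25).
Full months from February 2043 through December 2043 contribute their day counts.
Then 2 days into January 2044.
Total: 6 + 28 + 31 + 30 + 31 + 30 + 31 + 31 + 30 + 31 + 30 + 31 + 2 = 342.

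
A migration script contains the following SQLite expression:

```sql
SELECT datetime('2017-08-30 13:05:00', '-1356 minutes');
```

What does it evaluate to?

2017-08-29 14:29:00

1356 minutes = 22h 36m; -1356 minutes from 2017-08-30 13:05:00 is 2017-08-29 14:29:00 (crosses midnight).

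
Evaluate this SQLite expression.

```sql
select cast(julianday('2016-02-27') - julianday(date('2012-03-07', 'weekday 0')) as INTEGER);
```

`weekday 0` advances to the next Sunday; 2012-03-07 is a Wednesday, so it moves forward to 2012-03-11.
20 days remain in March 2012 after the 11th (31 − 11).
Full months from April 2012 through January 2016 contribute their day counts.
Then 27 days into February 2016.
Total: 20 + 30 + 31 + 30 + 31 + 31 + 30 + 31 + 30 + 31 + 31 + 28 + 31 + 30 + 31 + 30 + 31 + 31 + 30 + 31 + 30 + 31 + 31 + 28 + 31 + 30 + 31 + 30 + 31 + 31 + 30 + 31 + 30 + 31 + 31 + 28 + 31 + 30 + 31 + 30 + 31 + 31 + 30 + 31 + 30 + 31 + 31 + 27 = 1448.

1448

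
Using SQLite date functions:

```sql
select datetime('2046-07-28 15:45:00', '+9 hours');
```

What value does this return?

+9 hours from 2046-07-28 15:45:00 is 2046-07-29 00:45:00 (crosses midnight).

2046-07-29 00:45:00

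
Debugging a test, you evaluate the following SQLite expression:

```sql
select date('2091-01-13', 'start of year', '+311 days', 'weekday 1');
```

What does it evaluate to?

`start of year` rewinds 2091-01-13 to 2091-01-01.
Applying '+311 days' to 2091-01-01: counting 311 days forward gives 2091-11-08.
`weekday 1` advances to the next Monday; 2091-11-08 is a Thursday, so it moves forward to 2091-11-12.

2091-11-12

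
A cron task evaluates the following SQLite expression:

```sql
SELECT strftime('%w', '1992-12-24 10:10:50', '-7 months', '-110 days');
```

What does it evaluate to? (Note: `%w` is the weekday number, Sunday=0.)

2

First apply '-7 months', '-110 days': 1992-12-24 10:10:50 → 1992-02-04 10:10:50.
1992-02-04 is a Tuesday; with Sunday=0 that is 2.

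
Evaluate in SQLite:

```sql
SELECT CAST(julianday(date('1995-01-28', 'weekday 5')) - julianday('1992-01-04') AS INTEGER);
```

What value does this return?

1126

`weekday 5` advances to the next Friday; 1995-01-28 is a Saturday, so it moves forward to 1995-02-03.
27 days remain in January 1992 after the 4th (31 − 4).
Full months from February 1992 through January 1995 contribute their day counts.
Then 3 days into February 1995.
Total: 27 + 29 + 31 + 30 + 31 + 30 + 31 + 31 + 30 + 31 + 30 + 31 + 31 + 28 + 31 + 30 + 31 + 30 + 31 + 31 + 30 + 31 + 30 + 31 + 31 + 28 + 31 + 30 + 31 + 30 + 31 + 31 + 30 + 31 + 30 + 31 + 31 + 3 = 1126.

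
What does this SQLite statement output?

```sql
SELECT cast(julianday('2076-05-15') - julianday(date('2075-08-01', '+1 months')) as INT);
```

Adding +1 month to 2075-08-01 gives 2075-09-01.
29 days remain in September 2075 after the 1st (30 − 1).
Full months from October 2075 through April 2076 contribute their day counts.
Then 15 days into May 2076.
Total: 29 + 31 + 30 + 31 + 31 + 29 + 31 + 30 + 15 = 257.

257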